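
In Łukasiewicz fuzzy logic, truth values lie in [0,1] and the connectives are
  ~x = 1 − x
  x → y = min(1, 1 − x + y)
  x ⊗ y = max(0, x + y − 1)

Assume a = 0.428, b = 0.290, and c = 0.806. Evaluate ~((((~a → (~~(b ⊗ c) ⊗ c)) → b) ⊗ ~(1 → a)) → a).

~a = 1 − 0.428 = 0.572
b ⊗ c = max(0, 0.290 + 0.806 − 1) = max(0, 0.096) = 0.096
~(b ⊗ c) = 1 − 0.096 = 0.904
~~(b ⊗ c) = 1 − 0.904 = 0.096
~~(b ⊗ c) ⊗ c = max(0, 0.096 + 0.806 − 1) = max(0, -0.098) = 0.000
~a → (~~(b ⊗ c) ⊗ c) = min(1, 1 − 0.572 + 0.000) = min(1, 0.428) = 0.428
(~a → (~~(b ⊗ c) ⊗ c)) → b = min(1, 1 − 0.428 + 0.290) = min(1, 0.862) = 0.862
1 → a = min(1, 1 − 1.000 + 0.428) = min(1, 0.428) = 0.428
~(1 → a) = 1 − 0.428 = 0.572
((~a → (~~(b ⊗ c) ⊗ c)) → b) ⊗ ~(1 → a) = max(0, 0.862 + 0.572 − 1) = max(0, 0.434) = 0.434
(((~a → (~~(b ⊗ c) ⊗ c)) → b) ⊗ ~(1 → a)) → a = min(1, 1 − 0.434 + 0.428) = min(1, 0.994) = 0.994
~((((~a → (~~(b ⊗ c) ⊗ c)) → b) ⊗ ~(1 → a)) → a) = 1 − 0.994 = 0.006

0.006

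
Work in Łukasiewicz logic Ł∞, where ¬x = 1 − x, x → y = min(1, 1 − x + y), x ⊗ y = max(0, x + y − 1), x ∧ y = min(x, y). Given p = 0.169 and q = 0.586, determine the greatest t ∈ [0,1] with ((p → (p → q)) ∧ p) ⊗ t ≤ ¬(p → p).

0.831

p → q = min(1, 1 − 0.169 + 0.586) = min(1, 1.417) = 1.000
p → (p → q) = min(1, 1 − 0.169 + 1.000) = min(1, 1.831) = 1.000
(p → (p → q)) ∧ p = min(1.000, 0.169) = 0.169
So the left factor is (p → (p → q)) ∧ p = 0.169.
p → p = min(1, 1 − 0.169 + 0.169) = min(1, 1.000) = 1.000
¬(p → p) = 1 − 1.000 = 0.000
So the right-hand bound is ¬(p → p) = 0.000.
The residuum of the Łukasiewicz t-norm gives the supremum: min(1, 1 − 0.169 + 0.000).
1 − 0.169 + 0.000 = 0.831, so t = min(1, 0.831) = 0.831.
Check: 0.169 ⊗ 0.831 = max(0, 0.000) = 0.000 ≤ 0.000.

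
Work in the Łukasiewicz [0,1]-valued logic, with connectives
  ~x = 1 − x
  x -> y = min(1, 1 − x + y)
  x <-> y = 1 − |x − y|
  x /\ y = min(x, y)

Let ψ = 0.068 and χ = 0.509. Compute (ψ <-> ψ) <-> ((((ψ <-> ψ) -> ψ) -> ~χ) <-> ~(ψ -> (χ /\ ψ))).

0.000

ψ <-> ψ = 1 − |0.068 − 0.068| = 1 − 0.000 = 1.000
(ψ <-> ψ) -> ψ = min(1, 1 − 1.000 + 0.068) = min(1, 0.068) = 0.068
~χ = 1 − 0.509 = 0.491
((ψ <-> ψ) -> ψ) -> ~χ = min(1, 1 − 0.068 + 0.491) = min(1, 1.423) = 1.000
χ /\ ψ = min(0.509, 0.068) = 0.068
ψ -> (χ /\ ψ) = min(1, 1 − 0.068 + 0.068) = min(1, 1.000) = 1.000
~(ψ -> (χ /\ ψ)) = 1 − 1.000 = 0.000
(((ψ <-> ψ) -> ψ) -> ~χ) <-> ~(ψ -> (χ /\ ψ)) = 1 − |1.000 − 0.000| = 1 − 1.000 = 0.000
(ψ <-> ψ) <-> ((((ψ <-> ψ) -> ψ) -> ~χ) <-> ~(ψ -> (χ /\ ψ))) = 1 − |1.000 − 0.000| = 1 − 1.000 = 0.000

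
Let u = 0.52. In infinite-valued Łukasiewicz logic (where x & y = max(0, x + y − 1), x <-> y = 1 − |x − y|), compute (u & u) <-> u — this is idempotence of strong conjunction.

0.52

u & u = max(0, 0.52 + 0.52 − 1) = max(0, 0.04) = 0.04
(u & u) <-> u = 1 − |0.04 − 0.52| = 1 − 0.48 = 0.52
(The value 0.52 < 1 shows this instance is not satisfied; fails in Ł∞ since a ⊗ a = max(0, 2a−1) ≠ a in general.)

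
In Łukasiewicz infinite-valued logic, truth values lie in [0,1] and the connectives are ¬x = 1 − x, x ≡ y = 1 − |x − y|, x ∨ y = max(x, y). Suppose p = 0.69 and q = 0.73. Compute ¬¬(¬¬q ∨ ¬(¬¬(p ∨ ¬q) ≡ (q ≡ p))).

¬q = 1 − 0.73 = 0.27
¬¬q = 1 − 0.27 = 0.73
p ∨ ¬q = max(0.69, 0.27) = 0.69
¬(p ∨ ¬q) = 1 − 0.69 = 0.31
¬¬(p ∨ ¬q) = 1 − 0.31 = 0.69
q ≡ p = 1 − |0.73 − 0.69| = 1 − 0.04 = 0.96
¬¬(p ∨ ¬q) ≡ (q ≡ p) = 1 − |0.69 − 0.96| = 1 − 0.27 = 0.73
¬(¬¬(p ∨ ¬q) ≡ (q ≡ p)) = 1 − 0.73 = 0.27
¬¬q ∨ ¬(¬¬(p ∨ ¬q) ≡ (q ≡ p)) = max(0.73, 0.27) = 0.73
¬(¬¬q ∨ ¬(¬¬(p ∨ ¬q) ≡ (q ≡ p))) = 1 − 0.73 = 0.27
¬¬(¬¬q ∨ ¬(¬¬(p ∨ ¬q) ≡ (q ≡ p))) = 1 − 0.27 = 0.73

0.73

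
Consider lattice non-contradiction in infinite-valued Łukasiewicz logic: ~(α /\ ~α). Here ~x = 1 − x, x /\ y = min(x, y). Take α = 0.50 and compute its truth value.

0.50

~α = 1 − 0.50 = 0.50
α /\ ~α = min(0.50, 0.50) = 0.50
~(α /\ ~α) = 1 − 0.50 = 0.50
(The value 0.50 < 1 shows this instance is not satisfied; not a Ł∞-tautology — its value is 1 − min(a, 1−a).)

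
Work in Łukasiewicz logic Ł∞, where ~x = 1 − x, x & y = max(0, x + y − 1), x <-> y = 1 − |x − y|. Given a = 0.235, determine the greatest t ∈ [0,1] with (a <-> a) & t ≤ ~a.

0.765

a <-> a = 1 − |0.235 − 0.235| = 1 − 0.000 = 1.000
So the left factor is a <-> a = 1.000.
~a = 1 − 0.235 = 0.765
So the right-hand bound is ~a = 0.765.
The residuum of the Łukasiewicz t-norm gives the supremum: min(1, 1 − 1.000 + 0.765).
1 − 1.000 + 0.765 = 0.765, so t = min(1, 0.765) = 0.765.
Check: 1.000 & 0.765 = max(0, 0.765) = 0.765 ≤ 0.765.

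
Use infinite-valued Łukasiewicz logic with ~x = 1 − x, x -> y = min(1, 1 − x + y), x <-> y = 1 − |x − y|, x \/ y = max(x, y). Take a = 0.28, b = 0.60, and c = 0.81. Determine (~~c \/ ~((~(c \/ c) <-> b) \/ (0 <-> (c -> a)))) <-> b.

0.79

~c = 1 − 0.81 = 0.19
~~c = 1 − 0.19 = 0.81
c \/ c = max(0.81, 0.81) = 0.81
~(c \/ c) = 1 − 0.81 = 0.19
~(c \/ c) <-> b = 1 − |0.19 − 0.60| = 1 − 0.41 = 0.59
c -> a = min(1, 1 − 0.81 + 0.28) = min(1, 0.47) = 0.47
0 <-> (c -> a) = 1 − |0.00 − 0.47| = 1 − 0.47 = 0.53
(~(c \/ c) <-> b) \/ (0 <-> (c -> a)) = max(0.59, 0.53) = 0.59
~((~(c \/ c) <-> b) \/ (0 <-> (c -> a))) = 1 − 0.59 = 0.41
~~c \/ ~((~(c \/ c) <-> b) \/ (0 <-> (c -> a))) = max(0.81, 0.41) = 0.81
(~~c \/ ~((~(c \/ c) <-> b) \/ (0 <-> (c -> a)))) <-> b = 1 − |0.81 − 0.60| = 1 − 0.21 = 0.79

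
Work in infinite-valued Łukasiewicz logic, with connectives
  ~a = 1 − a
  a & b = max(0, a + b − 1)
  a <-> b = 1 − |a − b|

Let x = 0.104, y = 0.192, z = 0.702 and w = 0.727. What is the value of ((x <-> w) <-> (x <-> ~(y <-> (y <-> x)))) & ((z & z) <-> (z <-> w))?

0.422

x <-> w = 1 − |0.104 − 0.727| = 1 − 0.623 = 0.377
y <-> x = 1 − |0.192 − 0.104| = 1 − 0.088 = 0.912
y <-> (y <-> x) = 1 − |0.192 − 0.912| = 1 − 0.720 = 0.280
~(y <-> (y <-> x)) = 1 − 0.280 = 0.720
x <-> ~(y <-> (y <-> x)) = 1 − |0.104 − 0.720| = 1 − 0.616 = 0.384
(x <-> w) <-> (x <-> ~(y <-> (y <-> x))) = 1 − |0.377 − 0.384| = 1 − 0.007 = 0.993
z & z = max(0, 0.702 + 0.702 − 1) = max(0, 0.404) = 0.404
z <-> w = 1 − |0.702 − 0.727| = 1 − 0.025 = 0.975
(z & z) <-> (z <-> w) = 1 − |0.404 − 0.975| = 1 − 0.571 = 0.429
((x <-> w) <-> (x <-> ~(y <-> (y <-> x)))) & ((z & z) <-> (z <-> w)) = max(0, 0.993 + 0.429 − 1) = max(0, 0.422) = 0.422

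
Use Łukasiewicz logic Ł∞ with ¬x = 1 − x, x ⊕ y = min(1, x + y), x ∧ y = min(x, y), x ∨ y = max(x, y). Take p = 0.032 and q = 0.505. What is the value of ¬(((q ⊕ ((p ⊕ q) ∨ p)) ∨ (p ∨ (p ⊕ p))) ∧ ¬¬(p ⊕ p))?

p ⊕ q = min(1, 0.032 + 0.505) = min(1, 0.537) = 0.537
(p ⊕ q) ∨ p = max(0.537, 0.032) = 0.537
q ⊕ ((p ⊕ q) ∨ p) = min(1, 0.505 + 0.537) = min(1, 1.042) = 1.000
p ⊕ p = min(1, 0.032 + 0.032) = min(1, 0.064) = 0.064
p ∨ (p ⊕ p) = max(0.032, 0.064) = 0.064
(q ⊕ ((p ⊕ q) ∨ p)) ∨ (p ∨ (p ⊕ p)) = max(1.000, 0.064) = 1.000
¬(p ⊕ p) = 1 − 0.064 = 0.936
¬¬(p ⊕ p) = 1 − 0.936 = 0.064
((q ⊕ ((p ⊕ q) ∨ p)) ∨ (p ∨ (p ⊕ p))) ∧ ¬¬(p ⊕ p) = min(1.000, 0.064) = 0.064
¬(((q ⊕ ((p ⊕ q) ∨ p)) ∨ (p ∨ (p ⊕ p))) ∧ ¬¬(p ⊕ p)) = 1 − 0.064 = 0.936

0.936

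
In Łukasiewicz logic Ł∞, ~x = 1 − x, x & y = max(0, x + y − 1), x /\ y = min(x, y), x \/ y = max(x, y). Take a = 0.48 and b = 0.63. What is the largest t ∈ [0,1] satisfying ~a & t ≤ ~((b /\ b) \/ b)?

0.85

~a = 1 − 0.48 = 0.52
So the left factor is ~a = 0.52.
b /\ b = min(0.63, 0.63) = 0.63
(b /\ b) \/ b = max(0.63, 0.63) = 0.63
~((b /\ b) \/ b) = 1 − 0.63 = 0.37
So the right-hand bound is ~((b /\ b) \/ b) = 0.37.
The residuum of the Łukasiewicz t-norm gives the supremum: min(1, 1 − 0.52 + 0.37).
1 − 0.52 + 0.37 = 0.85, so t = min(1, 0.85) = 0.85.
Check: 0.52 & 0.85 = max(0, 0.37) = 0.37 ≤ 0.37.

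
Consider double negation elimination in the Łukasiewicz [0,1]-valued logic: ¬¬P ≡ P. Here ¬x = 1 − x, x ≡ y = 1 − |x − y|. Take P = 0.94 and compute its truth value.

1.00

¬P = 1 − 0.94 = 0.06
¬¬P = 1 − 0.06 = 0.94
¬¬P ≡ P = 1 − |0.94 − 0.94| = 1 − 0.00 = 1.00
(As expected: always 1 in Ł∞ since negation is involutive.)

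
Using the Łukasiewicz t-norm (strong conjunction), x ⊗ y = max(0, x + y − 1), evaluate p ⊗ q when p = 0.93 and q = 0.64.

p ⊗ q = max(0, 0.93 + 0.64 − 1) = max(0, 0.57) = 0.57
For comparison, the Gödel (minimum) t-norm min(x, y) would give 0.64.

0.57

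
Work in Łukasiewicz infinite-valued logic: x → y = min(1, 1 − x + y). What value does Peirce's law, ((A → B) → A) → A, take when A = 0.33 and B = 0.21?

0.88

A → B = min(1, 1 − 0.33 + 0.21) = min(1, 0.88) = 0.88
(A → B) → A = min(1, 1 − 0.88 + 0.33) = min(1, 0.45) = 0.45
((A → B) → A) → A = min(1, 1 − 0.45 + 0.33) = min(1, 0.88) = 0.88
(The value 0.88 < 1 shows this instance is not satisfied; not a Ł∞-tautology in general.)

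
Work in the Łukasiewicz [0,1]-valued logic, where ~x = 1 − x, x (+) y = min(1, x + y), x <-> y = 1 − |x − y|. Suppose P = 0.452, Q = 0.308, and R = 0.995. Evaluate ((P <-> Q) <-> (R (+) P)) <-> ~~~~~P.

0.692

P <-> Q = 1 − |0.452 − 0.308| = 1 − 0.144 = 0.856
R (+) P = min(1, 0.995 + 0.452) = min(1, 1.447) = 1.000
(P <-> Q) <-> (R (+) P) = 1 − |0.856 − 1.000| = 1 − 0.144 = 0.856
~P = 1 − 0.452 = 0.548
~~P = 1 − 0.548 = 0.452
~~~P = 1 − 0.452 = 0.548
~~~~P = 1 − 0.548 = 0.452
~~~~~P = 1 − 0.452 = 0.548
((P <-> Q) <-> (R (+) P)) <-> ~~~~~P = 1 − |0.856 − 0.548| = 1 − 0.308 = 0.692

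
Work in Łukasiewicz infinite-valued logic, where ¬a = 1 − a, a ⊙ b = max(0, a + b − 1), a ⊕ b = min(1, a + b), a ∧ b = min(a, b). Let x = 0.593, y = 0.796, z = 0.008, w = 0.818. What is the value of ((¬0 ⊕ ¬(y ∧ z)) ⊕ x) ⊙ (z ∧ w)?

0.008

¬0 = 1 − 0.000 = 1.000
y ∧ z = min(0.796, 0.008) = 0.008
¬(y ∧ z) = 1 − 0.008 = 0.992
¬0 ⊕ ¬(y ∧ z) = min(1, 1.000 + 0.992) = min(1, 1.992) = 1.000
(¬0 ⊕ ¬(y ∧ z)) ⊕ x = min(1, 1.000 + 0.593) = min(1, 1.593) = 1.000
z ∧ w = min(0.008, 0.818) = 0.008
((¬0 ⊕ ¬(y ∧ z)) ⊕ x) ⊙ (z ∧ w) = max(0, 1.000 + 0.008 − 1) = max(0, 0.008) = 0.008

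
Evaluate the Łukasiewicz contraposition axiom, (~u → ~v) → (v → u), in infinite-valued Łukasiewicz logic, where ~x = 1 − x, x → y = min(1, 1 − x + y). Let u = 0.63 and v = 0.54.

1.00

~u = 1 − 0.63 = 0.37
~v = 1 − 0.54 = 0.46
~u → ~v = min(1, 1 − 0.37 + 0.46) = min(1, 1.09) = 1.00
v → u = min(1, 1 − 0.54 + 0.63) = min(1, 1.09) = 1.00
(~u → ~v) → (v → u) = min(1, 1 − 1.00 + 1.00) = min(1, 1.00) = 1.00
(As expected: an axiom of Ł∞, always 1.)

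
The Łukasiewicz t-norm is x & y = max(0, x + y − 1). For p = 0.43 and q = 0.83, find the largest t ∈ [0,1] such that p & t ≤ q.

The residuum of the Łukasiewicz t-norm gives the supremum: min(1, 1 − 0.43 + 0.83).
1 − 0.43 + 0.83 = 1.40, so t = min(1, 1.40) = 1.00.
Check: 0.43 & 1.00 = max(0, 0.43) = 0.43 ≤ 0.83.

1.00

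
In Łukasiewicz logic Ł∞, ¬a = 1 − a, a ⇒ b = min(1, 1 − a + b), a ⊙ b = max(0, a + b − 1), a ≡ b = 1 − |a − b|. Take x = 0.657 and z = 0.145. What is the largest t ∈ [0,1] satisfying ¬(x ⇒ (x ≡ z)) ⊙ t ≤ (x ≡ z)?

x ≡ z = 1 − |0.657 − 0.145| = 1 − 0.512 = 0.488
x ⇒ (x ≡ z) = min(1, 1 − 0.657 + 0.488) = min(1, 0.831) = 0.831
¬(x ⇒ (x ≡ z)) = 1 − 0.831 = 0.169
So the left factor is ¬(x ⇒ (x ≡ z)) = 0.169.
So the right-hand bound is x ≡ z = 0.488.
The residuum of the Łukasiewicz t-norm gives the supremum: min(1, 1 − 0.169 + 0.488).
1 − 0.169 + 0.488 = 1.319, so t = min(1, 1.319) = 1.000.
Check: 0.169 ⊙ 1.000 = max(0, 0.169) = 0.169 ≤ 0.488.

1.000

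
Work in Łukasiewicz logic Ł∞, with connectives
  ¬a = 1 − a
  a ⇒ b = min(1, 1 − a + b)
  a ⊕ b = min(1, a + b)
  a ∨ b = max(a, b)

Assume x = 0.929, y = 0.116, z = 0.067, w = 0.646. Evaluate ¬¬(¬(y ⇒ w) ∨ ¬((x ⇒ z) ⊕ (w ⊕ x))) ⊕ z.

0.067

y ⇒ w = min(1, 1 − 0.116 + 0.646) = min(1, 1.530) = 1.000
¬(y ⇒ w) = 1 − 1.000 = 0.000
x ⇒ z = min(1, 1 − 0.929 + 0.067) = min(1, 0.138) = 0.138
w ⊕ x = min(1, 0.646 + 0.929) = min(1, 1.575) = 1.000
(x ⇒ z) ⊕ (w ⊕ x) = min(1, 0.138 + 1.000) = min(1, 1.138) = 1.000
¬((x ⇒ z) ⊕ (w ⊕ x)) = 1 − 1.000 = 0.000
¬(y ⇒ w) ∨ ¬((x ⇒ z) ⊕ (w ⊕ x)) = max(0.000, 0.000) = 0.000
¬(¬(y ⇒ w) ∨ ¬((x ⇒ z) ⊕ (w ⊕ x))) = 1 − 0.000 = 1.000
¬¬(¬(y ⇒ w) ∨ ¬((x ⇒ z) ⊕ (w ⊕ x))) = 1 − 1.000 = 0.000
¬¬(¬(y ⇒ w) ∨ ¬((x ⇒ z) ⊕ (w ⊕ x))) ⊕ z = min(1, 0.000 + 0.067) = min(1, 0.067) = 0.067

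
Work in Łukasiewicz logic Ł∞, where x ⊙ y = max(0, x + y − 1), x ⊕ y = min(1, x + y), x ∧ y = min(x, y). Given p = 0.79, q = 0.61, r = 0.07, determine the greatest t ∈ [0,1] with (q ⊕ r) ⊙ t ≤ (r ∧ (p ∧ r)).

q ⊕ r = min(1, 0.61 + 0.07) = min(1, 0.68) = 0.68
So the left factor is q ⊕ r = 0.68.
p ∧ r = min(0.79, 0.07) = 0.07
r ∧ (p ∧ r) = min(0.07, 0.07) = 0.07
So the right-hand bound is r ∧ (p ∧ r) = 0.07.
The residuum of the Łukasiewicz t-norm gives the supremum: min(1, 1 − 0.68 + 0.07).
1 − 0.68 + 0.07 = 0.39, so t = min(1, 0.39) = 0.39.
Check: 0.68 ⊙ 0.39 = max(0, 0.07) = 0.07 ≤ 0.07.

0.39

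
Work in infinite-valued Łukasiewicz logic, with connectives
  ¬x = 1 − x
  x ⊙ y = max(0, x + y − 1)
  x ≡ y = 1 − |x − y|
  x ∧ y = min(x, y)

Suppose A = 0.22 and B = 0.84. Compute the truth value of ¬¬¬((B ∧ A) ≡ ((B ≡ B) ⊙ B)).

0.62

B ∧ A = min(0.84, 0.22) = 0.22
B ≡ B = 1 − |0.84 − 0.84| = 1 − 0.00 = 1.00
(B ≡ B) ⊙ B = max(0, 1.00 + 0.84 − 1) = max(0, 0.84) = 0.84
(B ∧ A) ≡ ((B ≡ B) ⊙ B) = 1 − |0.22 − 0.84| = 1 − 0.62 = 0.38
¬((B ∧ A) ≡ ((B ≡ B) ⊙ B)) = 1 − 0.38 = 0.62
¬¬((B ∧ A) ≡ ((B ≡ B) ⊙ B)) = 1 − 0.62 = 0.38
¬¬¬((B ∧ A) ≡ ((B ≡ B) ⊙ B)) = 1 − 0.38 = 0.62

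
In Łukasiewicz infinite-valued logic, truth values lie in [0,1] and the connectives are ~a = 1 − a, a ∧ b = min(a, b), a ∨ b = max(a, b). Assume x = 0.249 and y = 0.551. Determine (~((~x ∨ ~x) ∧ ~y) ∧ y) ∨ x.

~x = 1 − 0.249 = 0.751
~x ∨ ~x = max(0.751, 0.751) = 0.751
~y = 1 − 0.551 = 0.449
(~x ∨ ~x) ∧ ~y = min(0.751, 0.449) = 0.449
~((~x ∨ ~x) ∧ ~y) = 1 − 0.449 = 0.551
~((~x ∨ ~x) ∧ ~y) ∧ y = min(0.551, 0.551) = 0.551
(~((~x ∨ ~x) ∧ ~y) ∧ y) ∨ x = max(0.551, 0.249) = 0.551

0.551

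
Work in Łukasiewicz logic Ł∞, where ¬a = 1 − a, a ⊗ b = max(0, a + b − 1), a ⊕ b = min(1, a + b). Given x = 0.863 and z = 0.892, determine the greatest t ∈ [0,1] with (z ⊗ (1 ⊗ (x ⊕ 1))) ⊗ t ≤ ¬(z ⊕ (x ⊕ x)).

0.108

x ⊕ 1 = min(1, 0.863 + 1.000) = min(1, 1.863) = 1.000
1 ⊗ (x ⊕ 1) = max(0, 1.000 + 1.000 − 1) = max(0, 1.000) = 1.000
z ⊗ (1 ⊗ (x ⊕ 1)) = max(0, 0.892 + 1.000 − 1) = max(0, 0.892) = 0.892
So the left factor is z ⊗ (1 ⊗ (x ⊕ 1)) = 0.892.
x ⊕ x = min(1, 0.863 + 0.863) = min(1, 1.726) = 1.000
z ⊕ (x ⊕ x) = min(1, 0.892 + 1.000) = min(1, 1.892) = 1.000
¬(z ⊕ (x ⊕ x)) = 1 − 1.000 = 0.000
So the right-hand bound is ¬(z ⊕ (x ⊕ x)) = 0.000.
The residuum of the Łukasiewicz t-norm gives the supremum: min(1, 1 − 0.892 + 0.000).
1 − 0.892 + 0.000 = 0.108, so t = min(1, 0.108) = 0.108.
Check: 0.892 ⊗ 0.108 = max(0, 0.000) = 0.000 ≤ 0.000.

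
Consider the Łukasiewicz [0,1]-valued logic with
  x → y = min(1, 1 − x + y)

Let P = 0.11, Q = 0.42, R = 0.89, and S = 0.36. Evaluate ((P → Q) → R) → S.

0.47

P → Q = min(1, 1 − 0.11 + 0.42) = min(1, 1.31) = 1.00
(P → Q) → R = min(1, 1 − 1.00 + 0.89) = min(1, 0.89) = 0.89
((P → Q) → R) → S = min(1, 1 − 0.89 + 0.36) = min(1, 0.47) = 0.47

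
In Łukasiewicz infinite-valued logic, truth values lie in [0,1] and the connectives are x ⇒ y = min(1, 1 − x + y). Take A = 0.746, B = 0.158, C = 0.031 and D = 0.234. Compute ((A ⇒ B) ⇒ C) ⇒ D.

0.615

A ⇒ B = min(1, 1 − 0.746 + 0.158) = min(1, 0.412) = 0.412
(A ⇒ B) ⇒ C = min(1, 1 − 0.412 + 0.031) = min(1, 0.619) = 0.619
((A ⇒ B) ⇒ C) ⇒ D = min(1, 1 − 0.619 + 0.234) = min(1, 0.615) = 0.615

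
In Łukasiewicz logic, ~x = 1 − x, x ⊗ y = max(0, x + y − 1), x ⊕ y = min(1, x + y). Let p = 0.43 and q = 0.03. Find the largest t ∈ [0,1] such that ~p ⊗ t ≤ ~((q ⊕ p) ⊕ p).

0.54

~p = 1 − 0.43 = 0.57
So the left factor is ~p = 0.57.
q ⊕ p = min(1, 0.03 + 0.43) = min(1, 0.46) = 0.46
(q ⊕ p) ⊕ p = min(1, 0.46 + 0.43) = min(1, 0.89) = 0.89
~((q ⊕ p) ⊕ p) = 1 − 0.89 = 0.11
So the right-hand bound is ~((q ⊕ p) ⊕ p) = 0.11.
The residuum of the Łukasiewicz t-norm gives the supremum: min(1, 1 − 0.57 + 0.11).
1 − 0.57 + 0.11 = 0.54, so t = min(1, 0.54) = 0.54.
Check: 0.57 ⊗ 0.54 = max(0, 0.11) = 0.11 ≤ 0.11.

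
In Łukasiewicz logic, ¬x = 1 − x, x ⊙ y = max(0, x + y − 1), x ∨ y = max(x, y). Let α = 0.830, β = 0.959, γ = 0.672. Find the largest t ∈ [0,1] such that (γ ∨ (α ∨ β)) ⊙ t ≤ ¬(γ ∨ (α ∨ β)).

α ∨ β = max(0.830, 0.959) = 0.959
γ ∨ (α ∨ β) = max(0.672, 0.959) = 0.959
So the left factor is γ ∨ (α ∨ β) = 0.959.
¬(γ ∨ (α ∨ β)) = 1 − 0.959 = 0.041
So the right-hand bound is ¬(γ ∨ (α ∨ β)) = 0.041.
The residuum of the Łukasiewicz t-norm gives the supremum: min(1, 1 − 0.959 + 0.041).
1 − 0.959 + 0.041 = 0.082, so t = min(1, 0.082) = 0.082.
Check: 0.959 ⊙ 0.082 = max(0, 0.041) = 0.041 ≤ 0.041.

0.082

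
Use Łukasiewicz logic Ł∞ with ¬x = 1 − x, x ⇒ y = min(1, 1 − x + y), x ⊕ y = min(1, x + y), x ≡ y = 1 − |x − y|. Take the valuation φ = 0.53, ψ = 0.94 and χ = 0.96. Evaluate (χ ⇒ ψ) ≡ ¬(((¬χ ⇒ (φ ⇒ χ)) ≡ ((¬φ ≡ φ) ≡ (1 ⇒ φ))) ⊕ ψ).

χ ⇒ ψ = min(1, 1 − 0.96 + 0.94) = min(1, 0.98) = 0.98
¬χ = 1 − 0.96 = 0.04
φ ⇒ χ = min(1, 1 − 0.53 + 0.96) = min(1, 1.43) = 1.00
¬χ ⇒ (φ ⇒ χ) = min(1, 1 − 0.04 + 1.00) = min(1, 1.96) = 1.00
¬φ = 1 − 0.53 = 0.47
¬φ ≡ φ = 1 − |0.47 − 0.53| = 1 − 0.06 = 0.94
1 ⇒ φ = min(1, 1 − 1.00 + 0.53) = min(1, 0.53) = 0.53
(¬φ ≡ φ) ≡ (1 ⇒ φ) = 1 − |0.94 − 0.53| = 1 − 0.41 = 0.59
(¬χ ⇒ (φ ⇒ χ)) ≡ ((¬φ ≡ φ) ≡ (1 ⇒ φ)) = 1 − |1.00 − 0.59| = 1 − 0.41 = 0.59
((¬χ ⇒ (φ ⇒ χ)) ≡ ((¬φ ≡ φ) ≡ (1 ⇒ φ))) ⊕ ψ = min(1, 0.59 + 0.94) = min(1, 1.53) = 1.00
¬(((¬χ ⇒ (φ ⇒ χ)) ≡ ((¬φ ≡ φ) ≡ (1 ⇒ φ))) ⊕ ψ) = 1 − 1.00 = 0.00
(χ ⇒ ψ) ≡ ¬(((¬χ ⇒ (φ ⇒ χ)) ≡ ((¬φ ≡ φ) ≡ (1 ⇒ φ))) ⊕ ψ) = 1 − |0.98 − 0.00| = 1 − 0.98 = 0.02

0.02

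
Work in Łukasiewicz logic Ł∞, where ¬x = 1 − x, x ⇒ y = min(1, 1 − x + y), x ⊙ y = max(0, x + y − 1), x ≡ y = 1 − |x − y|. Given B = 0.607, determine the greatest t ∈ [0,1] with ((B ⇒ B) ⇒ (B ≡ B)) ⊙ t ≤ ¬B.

B ⇒ B = min(1, 1 − 0.607 + 0.607) = min(1, 1.000) = 1.000
B ≡ B = 1 − |0.607 − 0.607| = 1 − 0.000 = 1.000
(B ⇒ B) ⇒ (B ≡ B) = min(1, 1 − 1.000 + 1.000) = min(1, 1.000) = 1.000
So the left factor is (B ⇒ B) ⇒ (B ≡ B) = 1.000.
¬B = 1 − 0.607 = 0.393
So the right-hand bound is ¬B = 0.393.
The residuum of the Łukasiewicz t-norm gives the supremum: min(1, 1 − 1.000 + 0.393).
1 − 1.000 + 0.393 = 0.393, so t = min(1, 0.393) = 0.393.
Check: 1.000 ⊙ 0.393 = max(0, 0.393) = 0.393 ≤ 0.393.

0.393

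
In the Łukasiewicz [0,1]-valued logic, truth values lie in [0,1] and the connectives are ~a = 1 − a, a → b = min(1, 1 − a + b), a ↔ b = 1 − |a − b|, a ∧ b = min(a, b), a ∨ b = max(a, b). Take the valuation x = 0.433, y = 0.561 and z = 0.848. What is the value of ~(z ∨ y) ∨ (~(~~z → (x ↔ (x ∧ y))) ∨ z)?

z ∨ y = max(0.848, 0.561) = 0.848
~(z ∨ y) = 1 − 0.848 = 0.152
~z = 1 − 0.848 = 0.152
~~z = 1 − 0.152 = 0.848
x ∧ y = min(0.433, 0.561) = 0.433
x ↔ (x ∧ y) = 1 − |0.433 − 0.433| = 1 − 0.000 = 1.000
~~z → (x ↔ (x ∧ y)) = min(1, 1 − 0.848 + 1.000) = min(1, 1.152) = 1.000
~(~~z → (x ↔ (x ∧ y))) = 1 − 1.000 = 0.000
~(~~z → (x ↔ (x ∧ y))) ∨ z = max(0.000, 0.848) = 0.848
~(z ∨ y) ∨ (~(~~z → (x ↔ (x ∧ y))) ∨ z) = max(0.152, 0.848) = 0.848

0.848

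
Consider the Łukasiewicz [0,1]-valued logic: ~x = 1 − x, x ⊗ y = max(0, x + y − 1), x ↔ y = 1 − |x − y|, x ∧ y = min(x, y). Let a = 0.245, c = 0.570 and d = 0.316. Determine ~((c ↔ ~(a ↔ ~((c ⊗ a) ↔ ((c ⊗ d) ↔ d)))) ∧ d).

c ⊗ a = max(0, 0.570 + 0.245 − 1) = max(0, -0.185) = 0.000
c ⊗ d = max(0, 0.570 + 0.316 − 1) = max(0, -0.114) = 0.000
(c ⊗ d) ↔ d = 1 − |0.000 − 0.316| = 1 − 0.316 = 0.684
(c ⊗ a) ↔ ((c ⊗ d) ↔ d) = 1 − |0.000 − 0.684| = 1 − 0.684 = 0.316
~((c ⊗ a) ↔ ((c ⊗ d) ↔ d)) = 1 − 0.316 = 0.684
a ↔ ~((c ⊗ a) ↔ ((c ⊗ d) ↔ d)) = 1 − |0.245 − 0.684| = 1 − 0.439 = 0.561
~(a ↔ ~((c ⊗ a) ↔ ((c ⊗ d) ↔ d))) = 1 − 0.561 = 0.439
c ↔ ~(a ↔ ~((c ⊗ a) ↔ ((c ⊗ d) ↔ d))) = 1 − |0.570 − 0.439| = 1 − 0.131 = 0.869
(c ↔ ~(a ↔ ~((c ⊗ a) ↔ ((c ⊗ d) ↔ d)))) ∧ d = min(0.869, 0.316) = 0.316
~((c ↔ ~(a ↔ ~((c ⊗ a) ↔ ((c ⊗ d) ↔ d)))) ∧ d) = 1 − 0.316 = 0.684

0.684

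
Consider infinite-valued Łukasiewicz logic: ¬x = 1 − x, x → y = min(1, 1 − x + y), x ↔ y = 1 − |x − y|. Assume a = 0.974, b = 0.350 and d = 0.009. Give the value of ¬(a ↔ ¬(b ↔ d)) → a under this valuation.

1.000

b ↔ d = 1 − |0.350 − 0.009| = 1 − 0.341 = 0.659
¬(b ↔ d) = 1 − 0.659 = 0.341
a ↔ ¬(b ↔ d) = 1 − |0.974 − 0.341| = 1 − 0.633 = 0.367
¬(a ↔ ¬(b ↔ d)) = 1 − 0.367 = 0.633
¬(a ↔ ¬(b ↔ d)) → a = min(1, 1 − 0.633 + 0.974) = min(1, 1.341) = 1.000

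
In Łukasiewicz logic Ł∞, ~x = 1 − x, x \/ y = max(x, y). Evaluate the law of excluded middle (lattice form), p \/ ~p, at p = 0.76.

0.76

~p = 1 − 0.76 = 0.24
p \/ ~p = max(0.76, 0.24) = 0.76
(The value 0.76 < 1 shows this instance is not satisfied; not a Ł∞-tautology — its value is max(a, 1−a).)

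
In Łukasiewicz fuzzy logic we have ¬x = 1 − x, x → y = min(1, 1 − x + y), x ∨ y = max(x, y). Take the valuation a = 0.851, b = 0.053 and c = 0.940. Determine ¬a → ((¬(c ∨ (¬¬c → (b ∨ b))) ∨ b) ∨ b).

0.911

¬a = 1 − 0.851 = 0.149
¬c = 1 − 0.940 = 0.060
¬¬c = 1 − 0.060 = 0.940
b ∨ b = max(0.053, 0.053) = 0.053
¬¬c → (b ∨ b) = min(1, 1 − 0.940 + 0.053) = min(1, 0.113) = 0.113
c ∨ (¬¬c → (b ∨ b)) = max(0.940, 0.113) = 0.940
¬(c ∨ (¬¬c → (b ∨ b))) = 1 − 0.940 = 0.060
¬(c ∨ (¬¬c → (b ∨ b))) ∨ b = max(0.060, 0.053) = 0.060
(¬(c ∨ (¬¬c → (b ∨ b))) ∨ b) ∨ b = max(0.060, 0.053) = 0.060
¬a → ((¬(c ∨ (¬¬c → (b ∨ b))) ∨ b) ∨ b) = min(1, 1 − 0.149 + 0.060) = min(1, 0.911) = 0.911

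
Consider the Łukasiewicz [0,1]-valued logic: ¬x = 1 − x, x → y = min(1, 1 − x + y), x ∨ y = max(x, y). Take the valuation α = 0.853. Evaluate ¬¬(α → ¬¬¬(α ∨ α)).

α ∨ α = max(0.853, 0.853) = 0.853
¬(α ∨ α) = 1 − 0.853 = 0.147
¬¬(α ∨ α) = 1 − 0.147 = 0.853
¬¬¬(α ∨ α) = 1 − 0.853 = 0.147
α → ¬¬¬(α ∨ α) = min(1, 1 − 0.853 + 0.147) = min(1, 0.294) = 0.294
¬(α → ¬¬¬(α ∨ α)) = 1 − 0.294 = 0.706
¬¬(α → ¬¬¬(α ∨ α)) = 1 − 0.706 = 0.294

0.294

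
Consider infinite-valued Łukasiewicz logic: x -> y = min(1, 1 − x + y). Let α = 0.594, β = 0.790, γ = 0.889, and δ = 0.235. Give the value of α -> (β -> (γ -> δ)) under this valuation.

0.962

γ -> δ = min(1, 1 − 0.889 + 0.235) = min(1, 0.346) = 0.346
β -> (γ -> δ) = min(1, 1 − 0.790 + 0.346) = min(1, 0.556) = 0.556
α -> (β -> (γ -> δ)) = min(1, 1 − 0.594 + 0.556) = min(1, 0.962) = 0.962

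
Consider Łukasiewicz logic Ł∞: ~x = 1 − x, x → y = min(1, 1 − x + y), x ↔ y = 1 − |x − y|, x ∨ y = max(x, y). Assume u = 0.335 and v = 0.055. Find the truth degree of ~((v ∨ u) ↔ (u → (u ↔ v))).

v ∨ u = max(0.055, 0.335) = 0.335
u ↔ v = 1 − |0.335 − 0.055| = 1 − 0.280 = 0.720
u → (u ↔ v) = min(1, 1 − 0.335 + 0.720) = min(1, 1.385) = 1.000
(v ∨ u) ↔ (u → (u ↔ v)) = 1 − |0.335 − 1.000| = 1 − 0.665 = 0.335
~((v ∨ u) ↔ (u → (u ↔ v))) = 1 − 0.335 = 0.665

0.665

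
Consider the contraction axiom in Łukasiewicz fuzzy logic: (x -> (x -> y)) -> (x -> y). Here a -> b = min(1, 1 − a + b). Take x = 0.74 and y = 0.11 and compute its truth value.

x -> y = min(1, 1 − 0.74 + 0.11) = min(1, 0.37) = 0.37
x -> (x -> y) = min(1, 1 − 0.74 + 0.37) = min(1, 0.63) = 0.63
(x -> (x -> y)) -> (x -> y) = min(1, 1 − 0.63 + 0.37) = min(1, 0.74) = 0.74
(The value 0.74 < 1 shows this instance is not satisfied; fails in Ł∞ (the t-norm is not idempotent).)

0.74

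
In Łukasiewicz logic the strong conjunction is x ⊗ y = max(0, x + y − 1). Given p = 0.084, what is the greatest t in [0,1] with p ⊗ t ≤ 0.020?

The residuum of the Łukasiewicz t-norm gives the supremum: min(1, 1 − 0.084 + 0.020).
1 − 0.084 + 0.020 = 0.936, so t = min(1, 0.936) = 0.936.
Check: 0.084 ⊗ 0.936 = max(0, 0.020) = 0.020 ≤ 0.020.

0.936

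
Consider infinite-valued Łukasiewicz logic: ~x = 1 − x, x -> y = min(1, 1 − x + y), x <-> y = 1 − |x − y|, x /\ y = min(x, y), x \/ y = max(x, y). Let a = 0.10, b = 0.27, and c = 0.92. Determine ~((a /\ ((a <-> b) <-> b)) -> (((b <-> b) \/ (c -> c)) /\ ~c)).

0.02

a <-> b = 1 − |0.10 − 0.27| = 1 − 0.17 = 0.83
(a <-> b) <-> b = 1 − |0.83 − 0.27| = 1 − 0.56 = 0.44
a /\ ((a <-> b) <-> b) = min(0.10, 0.44) = 0.10
b <-> b = 1 − |0.27 − 0.27| = 1 − 0.00 = 1.00
c -> c = min(1, 1 − 0.92 + 0.92) = min(1, 1.00) = 1.00
(b <-> b) \/ (c -> c) = max(1.00, 1.00) = 1.00
~c = 1 − 0.92 = 0.08
((b <-> b) \/ (c -> c)) /\ ~c = min(1.00, 0.08) = 0.08
(a /\ ((a <-> b) <-> b)) -> (((b <-> b) \/ (c -> c)) /\ ~c) = min(1, 1 − 0.10 + 0.08) = min(1, 0.98) = 0.98
~((a /\ ((a <-> b) <-> b)) -> (((b <-> b) \/ (c -> c)) /\ ~c)) = 1 − 0.98 = 0.02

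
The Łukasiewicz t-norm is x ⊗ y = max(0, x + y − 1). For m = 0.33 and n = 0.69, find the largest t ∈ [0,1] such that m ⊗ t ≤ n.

The residuum of the Łukasiewicz t-norm gives the supremum: min(1, 1 − 0.33 + 0.69).
1 − 0.33 + 0.69 = 1.36, so t = min(1, 1.36) = 1.00.
Check: 0.33 ⊗ 1.00 = max(0, 0.33) = 0.33 ≤ 0.69.

1.00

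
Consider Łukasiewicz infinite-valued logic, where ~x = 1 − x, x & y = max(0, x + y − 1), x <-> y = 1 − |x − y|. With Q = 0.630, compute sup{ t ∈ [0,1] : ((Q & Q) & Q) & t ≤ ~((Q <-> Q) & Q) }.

1.000

Q & Q = max(0, 0.630 + 0.630 − 1) = max(0, 0.260) = 0.260
(Q & Q) & Q = max(0, 0.260 + 0.630 − 1) = max(0, -0.110) = 0.000
So the left factor is (Q & Q) & Q = 0.000.
Q <-> Q = 1 − |0.630 − 0.630| = 1 − 0.000 = 1.000
(Q <-> Q) & Q = max(0, 1.000 + 0.630 − 1) = max(0, 0.630) = 0.630
~((Q <-> Q) & Q) = 1 − 0.630 = 0.370
So the right-hand bound is ~((Q <-> Q) & Q) = 0.370.
The residuum of the Łukasiewicz t-norm gives the supremum: min(1, 1 − 0.000 + 0.370).
1 − 0.000 + 0.370 = 1.370, so t = min(1, 1.370) = 1.000.
Check: 0.000 & 1.000 = max(0, 0.000) = 0.000 ≤ 0.370.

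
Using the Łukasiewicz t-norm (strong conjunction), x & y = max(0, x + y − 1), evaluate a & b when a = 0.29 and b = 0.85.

a & b = max(0, 0.29 + 0.85 − 1) = max(0, 0.14) = 0.14
For comparison, the Gödel (minimum) t-norm min(x, y) would give 0.29.

0.14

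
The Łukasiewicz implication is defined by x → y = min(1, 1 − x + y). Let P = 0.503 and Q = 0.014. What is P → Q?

0.511

P → Q = min(1, 1 − 0.503 + 0.014) = min(1, 0.511) = 0.511
For comparison, the Gödel implication (1 if x ≤ y else y) would give 0.014.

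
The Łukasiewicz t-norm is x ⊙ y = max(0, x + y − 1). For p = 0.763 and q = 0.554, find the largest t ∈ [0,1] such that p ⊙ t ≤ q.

0.791

The residuum of the Łukasiewicz t-norm gives the supremum: min(1, 1 − 0.763 + 0.554).
1 − 0.763 + 0.554 = 0.791, so t = min(1, 0.791) = 0.791.
Check: 0.763 ⊙ 0.791 = max(0, 0.554) = 0.554 ≤ 0.554.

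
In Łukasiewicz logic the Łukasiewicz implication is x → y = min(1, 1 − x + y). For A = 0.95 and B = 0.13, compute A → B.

A → B = min(1, 1 − 0.95 + 0.13) = min(1, 0.18) = 0.18
For comparison, the Gödel implication (1 if x ≤ y else y) would give 0.13.

0.18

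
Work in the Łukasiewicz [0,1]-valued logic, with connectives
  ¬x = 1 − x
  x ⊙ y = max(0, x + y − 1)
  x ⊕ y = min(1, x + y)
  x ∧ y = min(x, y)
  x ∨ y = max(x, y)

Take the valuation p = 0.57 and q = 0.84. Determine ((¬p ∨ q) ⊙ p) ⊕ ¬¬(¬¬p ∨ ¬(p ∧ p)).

¬p = 1 − 0.57 = 0.43
¬p ∨ q = max(0.43, 0.84) = 0.84
(¬p ∨ q) ⊙ p = max(0, 0.84 + 0.57 − 1) = max(0, 0.41) = 0.41
¬¬p = 1 − 0.43 = 0.57
p ∧ p = min(0.57, 0.57) = 0.57
¬(p ∧ p) = 1 − 0.57 = 0.43
¬¬p ∨ ¬(p ∧ p) = max(0.57, 0.43) = 0.57
¬(¬¬p ∨ ¬(p ∧ p)) = 1 − 0.57 = 0.43
¬¬(¬¬p ∨ ¬(p ∧ p)) = 1 − 0.43 = 0.57
((¬p ∨ q) ⊙ p) ⊕ ¬¬(¬¬p ∨ ¬(p ∧ p)) = min(1, 0.41 + 0.57) = min(1, 0.98) = 0.98

0.98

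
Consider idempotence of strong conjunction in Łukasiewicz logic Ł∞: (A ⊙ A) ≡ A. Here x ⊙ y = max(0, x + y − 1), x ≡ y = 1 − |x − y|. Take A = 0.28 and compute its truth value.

A ⊙ A = max(0, 0.28 + 0.28 − 1) = max(0, -0.44) = 0.00
(A ⊙ A) ≡ A = 1 − |0.00 − 0.28| = 1 − 0.28 = 0.72
(The value 0.72 < 1 shows this instance is not satisfied; fails in Ł∞ since a ⊗ a = max(0, 2a−1) ≠ a in general.)

0.72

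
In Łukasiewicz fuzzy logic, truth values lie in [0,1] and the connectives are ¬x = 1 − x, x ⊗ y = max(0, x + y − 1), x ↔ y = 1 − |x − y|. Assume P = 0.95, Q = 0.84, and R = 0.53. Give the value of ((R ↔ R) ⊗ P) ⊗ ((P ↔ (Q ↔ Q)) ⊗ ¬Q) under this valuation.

0.06

R ↔ R = 1 − |0.53 − 0.53| = 1 − 0.00 = 1.00
(R ↔ R) ⊗ P = max(0, 1.00 + 0.95 − 1) = max(0, 0.95) = 0.95
Q ↔ Q = 1 − |0.84 − 0.84| = 1 − 0.00 = 1.00
P ↔ (Q ↔ Q) = 1 − |0.95 − 1.00| = 1 − 0.05 = 0.95
¬Q = 1 − 0.84 = 0.16
(P ↔ (Q ↔ Q)) ⊗ ¬Q = max(0, 0.95 + 0.16 − 1) = max(0, 0.11) = 0.11
((R ↔ R) ⊗ P) ⊗ ((P ↔ (Q ↔ Q)) ⊗ ¬Q) = max(0, 0.95 + 0.11 − 1) = max(0, 0.06) = 0.06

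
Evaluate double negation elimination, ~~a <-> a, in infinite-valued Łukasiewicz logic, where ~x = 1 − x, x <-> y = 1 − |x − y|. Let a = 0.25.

~a = 1 − 0.25 = 0.75
~~a = 1 − 0.75 = 0.25
~~a <-> a = 1 − |0.25 − 0.25| = 1 − 0.00 = 1.00
(As expected: always 1 in Ł∞ since negation is involutive.)

1.00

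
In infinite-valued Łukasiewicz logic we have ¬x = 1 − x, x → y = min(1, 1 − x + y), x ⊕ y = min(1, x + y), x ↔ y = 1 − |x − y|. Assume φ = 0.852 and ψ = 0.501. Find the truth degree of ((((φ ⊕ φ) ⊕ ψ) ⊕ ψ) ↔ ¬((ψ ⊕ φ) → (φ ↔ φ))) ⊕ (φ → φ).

1.000

φ ⊕ φ = min(1, 0.852 + 0.852) = min(1, 1.704) = 1.000
(φ ⊕ φ) ⊕ ψ = min(1, 1.000 + 0.501) = min(1, 1.501) = 1.000
((φ ⊕ φ) ⊕ ψ) ⊕ ψ = min(1, 1.000 + 0.501) = min(1, 1.501) = 1.000
ψ ⊕ φ = min(1, 0.501 + 0.852) = min(1, 1.353) = 1.000
φ ↔ φ = 1 − |0.852 − 0.852| = 1 − 0.000 = 1.000
(ψ ⊕ φ) → (φ ↔ φ) = min(1, 1 − 1.000 + 1.000) = min(1, 1.000) = 1.000
¬((ψ ⊕ φ) → (φ ↔ φ)) = 1 − 1.000 = 0.000
(((φ ⊕ φ) ⊕ ψ) ⊕ ψ) ↔ ¬((ψ ⊕ φ) → (φ ↔ φ)) = 1 − |1.000 − 0.000| = 1 − 1.000 = 0.000
φ → φ = min(1, 1 − 0.852 + 0.852) = min(1, 1.000) = 1.000
((((φ ⊕ φ) ⊕ ψ) ⊕ ψ) ↔ ¬((ψ ⊕ φ) → (φ ↔ φ))) ⊕ (φ → φ) = min(1, 0.000 + 1.000) = min(1, 1.000) = 1.000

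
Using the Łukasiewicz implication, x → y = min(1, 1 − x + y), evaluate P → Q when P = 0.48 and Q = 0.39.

P → Q = min(1, 1 − 0.48 + 0.39) = min(1, 0.91) = 0.91
For comparison, the Gödel implication (1 if x ≤ y else y) would give 0.39.

0.91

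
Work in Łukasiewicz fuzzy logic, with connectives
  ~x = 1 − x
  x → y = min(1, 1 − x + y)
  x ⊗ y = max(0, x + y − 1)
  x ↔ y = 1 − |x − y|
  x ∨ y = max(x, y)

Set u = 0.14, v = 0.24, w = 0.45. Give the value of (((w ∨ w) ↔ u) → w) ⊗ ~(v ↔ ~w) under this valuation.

w ∨ w = max(0.45, 0.45) = 0.45
(w ∨ w) ↔ u = 1 − |0.45 − 0.14| = 1 − 0.31 = 0.69
((w ∨ w) ↔ u) → w = min(1, 1 − 0.69 + 0.45) = min(1, 0.76) = 0.76
~w = 1 − 0.45 = 0.55
v ↔ ~w = 1 − |0.24 − 0.55| = 1 − 0.31 = 0.69
~(v ↔ ~w) = 1 − 0.69 = 0.31
(((w ∨ w) ↔ u) → w) ⊗ ~(v ↔ ~w) = max(0, 0.76 + 0.31 − 1) = max(0, 0.07) = 0.07

0.07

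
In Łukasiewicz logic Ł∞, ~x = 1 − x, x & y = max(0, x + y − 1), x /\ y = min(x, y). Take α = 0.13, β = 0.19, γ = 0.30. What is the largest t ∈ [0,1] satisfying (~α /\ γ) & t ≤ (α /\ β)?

0.83

~α = 1 − 0.13 = 0.87
~α /\ γ = min(0.87, 0.30) = 0.30
So the left factor is ~α /\ γ = 0.30.
α /\ β = min(0.13, 0.19) = 0.13
So the right-hand bound is α /\ β = 0.13.
The residuum of the Łukasiewicz t-norm gives the supremum: min(1, 1 − 0.30 + 0.13).
1 − 0.30 + 0.13 = 0.83, so t = min(1, 0.83) = 0.83.
Check: 0.30 & 0.83 = max(0, 0.13) = 0.13 ≤ 0.13.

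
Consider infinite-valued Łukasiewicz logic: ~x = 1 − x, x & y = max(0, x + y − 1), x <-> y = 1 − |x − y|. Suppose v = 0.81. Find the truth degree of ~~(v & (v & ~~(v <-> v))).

0.62

v <-> v = 1 − |0.81 − 0.81| = 1 − 0.00 = 1.00
~(v <-> v) = 1 − 1.00 = 0.00
~~(v <-> v) = 1 − 0.00 = 1.00
v & ~~(v <-> v) = max(0, 0.81 + 1.00 − 1) = max(0, 0.81) = 0.81
v & (v & ~~(v <-> v)) = max(0, 0.81 + 0.81 − 1) = max(0, 0.62) = 0.62
~(v & (v & ~~(v <-> v))) = 1 − 0.62 = 0.38
~~(v & (v & ~~(v <-> v))) = 1 − 0.38 = 0.62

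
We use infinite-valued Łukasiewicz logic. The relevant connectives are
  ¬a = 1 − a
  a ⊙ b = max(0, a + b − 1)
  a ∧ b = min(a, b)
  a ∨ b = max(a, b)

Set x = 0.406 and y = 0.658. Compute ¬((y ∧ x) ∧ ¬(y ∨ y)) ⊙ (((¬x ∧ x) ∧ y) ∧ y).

0.064

y ∧ x = min(0.658, 0.406) = 0.406
y ∨ y = max(0.658, 0.658) = 0.658
¬(y ∨ y) = 1 − 0.658 = 0.342
(y ∧ x) ∧ ¬(y ∨ y) = min(0.406, 0.342) = 0.342
¬((y ∧ x) ∧ ¬(y ∨ y)) = 1 − 0.342 = 0.658
¬x = 1 − 0.406 = 0.594
¬x ∧ x = min(0.594, 0.406) = 0.406
(¬x ∧ x) ∧ y = min(0.406, 0.658) = 0.406
((¬x ∧ x) ∧ y) ∧ y = min(0.406, 0.658) = 0.406
¬((y ∧ x) ∧ ¬(y ∨ y)) ⊙ (((¬x ∧ x) ∧ y) ∧ y) = max(0, 0.658 + 0.406 − 1) = max(0, 0.064) = 0.064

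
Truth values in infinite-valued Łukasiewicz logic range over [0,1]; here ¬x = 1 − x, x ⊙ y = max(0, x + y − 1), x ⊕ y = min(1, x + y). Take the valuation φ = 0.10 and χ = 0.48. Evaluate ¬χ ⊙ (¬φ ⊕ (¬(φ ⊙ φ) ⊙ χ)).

¬χ = 1 − 0.48 = 0.52
¬φ = 1 − 0.10 = 0.90
φ ⊙ φ = max(0, 0.10 + 0.10 − 1) = max(0, -0.80) = 0.00
¬(φ ⊙ φ) = 1 − 0.00 = 1.00
¬(φ ⊙ φ) ⊙ χ = max(0, 1.00 + 0.48 − 1) = max(0, 0.48) = 0.48
¬φ ⊕ (¬(φ ⊙ φ) ⊙ χ) = min(1, 0.90 + 0.48) = min(1, 1.38) = 1.00
¬χ ⊙ (¬φ ⊕ (¬(φ ⊙ φ) ⊙ χ)) = max(0, 0.52 + 1.00 − 1) = max(0, 0.52) = 0.52

0.52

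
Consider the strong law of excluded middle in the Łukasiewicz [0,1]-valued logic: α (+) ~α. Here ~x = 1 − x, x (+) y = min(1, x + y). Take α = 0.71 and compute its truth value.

1.00

~α = 1 − 0.71 = 0.29
α (+) ~α = min(1, 0.71 + 0.29) = min(1, 1.00) = 1.00
(As expected: always 1 in Ł∞ since a ⊕ (1−a) = 1.)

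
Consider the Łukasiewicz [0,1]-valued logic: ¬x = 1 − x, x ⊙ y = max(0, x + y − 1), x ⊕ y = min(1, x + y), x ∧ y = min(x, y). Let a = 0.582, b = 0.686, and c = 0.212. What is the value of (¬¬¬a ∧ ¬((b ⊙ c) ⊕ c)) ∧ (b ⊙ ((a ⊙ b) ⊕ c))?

0.166

¬a = 1 − 0.582 = 0.418
¬¬a = 1 − 0.418 = 0.582
¬¬¬a = 1 − 0.582 = 0.418
b ⊙ c = max(0, 0.686 + 0.212 − 1) = max(0, -0.102) = 0.000
(b ⊙ c) ⊕ c = min(1, 0.000 + 0.212) = min(1, 0.212) = 0.212
¬((b ⊙ c) ⊕ c) = 1 − 0.212 = 0.788
¬¬¬a ∧ ¬((b ⊙ c) ⊕ c) = min(0.418, 0.788) = 0.418
a ⊙ b = max(0, 0.582 + 0.686 − 1) = max(0, 0.268) = 0.268
(a ⊙ b) ⊕ c = min(1, 0.268 + 0.212) = min(1, 0.480) = 0.480
b ⊙ ((a ⊙ b) ⊕ c) = max(0, 0.686 + 0.480 − 1) = max(0, 0.166) = 0.166
(¬¬¬a ∧ ¬((b ⊙ c) ⊕ c)) ∧ (b ⊙ ((a ⊙ b) ⊕ c)) = min(0.418, 0.166) = 0.166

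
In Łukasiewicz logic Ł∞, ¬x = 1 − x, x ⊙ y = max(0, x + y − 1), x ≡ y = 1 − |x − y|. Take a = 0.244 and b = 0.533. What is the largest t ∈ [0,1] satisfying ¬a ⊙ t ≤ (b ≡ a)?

0.955

¬a = 1 − 0.244 = 0.756
So the left factor is ¬a = 0.756.
b ≡ a = 1 − |0.533 − 0.244| = 1 − 0.289 = 0.711
So the right-hand bound is b ≡ a = 0.711.
The residuum of the Łukasiewicz t-norm gives the supremum: min(1, 1 − 0.756 + 0.711).
1 − 0.756 + 0.711 = 0.955, so t = min(1, 0.955) = 0.955.
Check: 0.756 ⊙ 0.955 = max(0, 0.711) = 0.711 ≤ 0.711.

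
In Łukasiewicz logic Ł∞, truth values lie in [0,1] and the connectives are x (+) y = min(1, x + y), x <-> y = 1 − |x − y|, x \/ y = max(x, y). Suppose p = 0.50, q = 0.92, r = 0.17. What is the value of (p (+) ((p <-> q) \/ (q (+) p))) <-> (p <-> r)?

0.67

p <-> q = 1 − |0.50 − 0.92| = 1 − 0.42 = 0.58
q (+) p = min(1, 0.92 + 0.50) = min(1, 1.42) = 1.00
(p <-> q) \/ (q (+) p) = max(0.58, 1.00) = 1.00
p (+) ((p <-> q) \/ (q (+) p)) = min(1, 0.50 + 1.00) = min(1, 1.50) = 1.00
p <-> r = 1 − |0.50 − 0.17| = 1 − 0.33 = 0.67
(p (+) ((p <-> q) \/ (q (+) p))) <-> (p <-> r) = 1 − |1.00 − 0.67| = 1 − 0.33 = 0.67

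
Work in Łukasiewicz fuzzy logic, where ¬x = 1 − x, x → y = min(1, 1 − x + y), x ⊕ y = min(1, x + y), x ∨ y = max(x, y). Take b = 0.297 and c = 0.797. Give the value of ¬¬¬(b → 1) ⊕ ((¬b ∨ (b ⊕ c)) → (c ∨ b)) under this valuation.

0.797

b → 1 = min(1, 1 − 0.297 + 1.000) = min(1, 1.703) = 1.000
¬(b → 1) = 1 − 1.000 = 0.000
¬¬(b → 1) = 1 − 0.000 = 1.000
¬¬¬(b → 1) = 1 − 1.000 = 0.000
¬b = 1 − 0.297 = 0.703
b ⊕ c = min(1, 0.297 + 0.797) = min(1, 1.094) = 1.000
¬b ∨ (b ⊕ c) = max(0.703, 1.000) = 1.000
c ∨ b = max(0.797, 0.297) = 0.797
(¬b ∨ (b ⊕ c)) → (c ∨ b) = min(1, 1 − 1.000 + 0.797) = min(1, 0.797) = 0.797
¬¬¬(b → 1) ⊕ ((¬b ∨ (b ⊕ c)) → (c ∨ b)) = min(1, 0.000 + 0.797) = min(1, 0.797) = 0.797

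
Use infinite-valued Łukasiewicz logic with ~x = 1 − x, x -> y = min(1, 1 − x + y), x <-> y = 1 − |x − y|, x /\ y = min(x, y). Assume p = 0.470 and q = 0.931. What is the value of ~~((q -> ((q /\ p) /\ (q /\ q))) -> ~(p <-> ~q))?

0.862

q /\ p = min(0.931, 0.470) = 0.470
q /\ q = min(0.931, 0.931) = 0.931
(q /\ p) /\ (q /\ q) = min(0.470, 0.931) = 0.470
q -> ((q /\ p) /\ (q /\ q)) = min(1, 1 − 0.931 + 0.470) = min(1, 0.539) = 0.539
~q = 1 − 0.931 = 0.069
p <-> ~q = 1 − |0.470 − 0.069| = 1 − 0.401 = 0.599
~(p <-> ~q) = 1 − 0.599 = 0.401
(q -> ((q /\ p) /\ (q /\ q))) -> ~(p <-> ~q) = min(1, 1 − 0.539 + 0.401) = min(1, 0.862) = 0.862
~((q -> ((q /\ p) /\ (q /\ q))) -> ~(p <-> ~q)) = 1 − 0.862 = 0.138
~~((q -> ((q /\ p) /\ (q /\ q))) -> ~(p <-> ~q)) = 1 − 0.138 = 0.862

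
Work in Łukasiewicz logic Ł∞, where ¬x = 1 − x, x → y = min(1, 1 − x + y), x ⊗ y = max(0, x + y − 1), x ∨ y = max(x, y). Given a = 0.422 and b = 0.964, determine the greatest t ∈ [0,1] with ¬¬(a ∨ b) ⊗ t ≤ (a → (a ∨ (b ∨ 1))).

a ∨ b = max(0.422, 0.964) = 0.964
¬(a ∨ b) = 1 − 0.964 = 0.036
¬¬(a ∨ b) = 1 − 0.036 = 0.964
So the left factor is ¬¬(a ∨ b) = 0.964.
b ∨ 1 = max(0.964, 1.000) = 1.000
a ∨ (b ∨ 1) = max(0.422, 1.000) = 1.000
a → (a ∨ (b ∨ 1)) = min(1, 1 − 0.422 + 1.000) = min(1, 1.578) = 1.000
So the right-hand bound is a → (a ∨ (b ∨ 1)) = 1.000.
The residuum of the Łukasiewicz t-norm gives the supremum: min(1, 1 − 0.964 + 1.000).
1 − 0.964 + 1.000 = 1.036, so t = min(1, 1.036) = 1.000.
Check: 0.964 ⊗ 1.000 = max(0, 0.964) = 0.964 ≤ 1.000.

1.000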